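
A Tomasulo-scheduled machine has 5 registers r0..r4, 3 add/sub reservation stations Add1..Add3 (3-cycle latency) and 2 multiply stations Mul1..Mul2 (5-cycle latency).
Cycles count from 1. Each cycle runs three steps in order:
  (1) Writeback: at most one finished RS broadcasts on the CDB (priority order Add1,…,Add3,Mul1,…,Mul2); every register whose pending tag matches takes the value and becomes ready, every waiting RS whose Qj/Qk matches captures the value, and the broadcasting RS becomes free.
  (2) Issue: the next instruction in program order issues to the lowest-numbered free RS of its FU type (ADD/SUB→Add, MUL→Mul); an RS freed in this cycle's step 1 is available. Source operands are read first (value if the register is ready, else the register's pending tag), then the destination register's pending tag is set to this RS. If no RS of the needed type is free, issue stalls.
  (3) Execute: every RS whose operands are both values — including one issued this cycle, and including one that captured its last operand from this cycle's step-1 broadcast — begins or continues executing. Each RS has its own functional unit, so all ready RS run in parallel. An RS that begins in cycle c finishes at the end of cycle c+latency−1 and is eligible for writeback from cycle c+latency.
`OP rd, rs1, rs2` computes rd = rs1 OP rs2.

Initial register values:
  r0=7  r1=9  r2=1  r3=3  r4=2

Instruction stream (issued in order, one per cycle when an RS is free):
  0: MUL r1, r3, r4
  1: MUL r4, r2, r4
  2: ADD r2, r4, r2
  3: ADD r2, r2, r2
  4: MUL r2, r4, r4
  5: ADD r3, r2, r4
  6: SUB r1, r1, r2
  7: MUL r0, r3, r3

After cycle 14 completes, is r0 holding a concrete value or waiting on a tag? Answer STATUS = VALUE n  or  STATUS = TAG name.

cycle 1: issue MUL r1<-Mul1 // r0:7,r1:Mul1,r2:1,r3:3,r4:2
cycle 2: issue MUL r4<-Mul2 // r0:7,r1:Mul1,r2:1,r3:3,r4:Mul2
cycle 3: issue ADD r2<-Add1 // r0:7,r1:Mul1,r2:Add1,r3:3,r4:Mul2
cycle 4: issue ADD r2<-Add2 // r0:7,r1:Mul1,r2:Add2,r3:3,r4:Mul2
cycle 5: stall // r0:7,r1:Mul1,r2:Add2,r3:3,r4:Mul2
cycle 6: CDB Mul1=6; issue MUL r2<-Mul1 // r0:7,r1:6,r2:Mul1,r3:3,r4:Mul2
cycle 7: CDB Mul2=2; issue ADD r3<-Add3 // r0:7,r1:6,r2:Mul1,r3:Add3,r4:2
cycle 8: stall // r0:7,r1:6,r2:Mul1,r3:Add3,r4:2
cycle 9: stall // r0:7,r1:6,r2:Mul1,r3:Add3,r4:2
cycle 10: CDB Add1=3; issue SUB r1<-Add1 // r0:7,r1:Add1,r2:Mul1,r3:Add3,r4:2
cycle 11: issue MUL r0<-Mul2 // r0:Mul2,r1:Add1,r2:Mul1,r3:Add3,r4:2
cycle 12: CDB Mul1=4 // r0:Mul2,r1:Add1,r2:4,r3:Add3,r4:2
cycle 13: CDB Add2=6 // r0:Mul2,r1:Add1,r2:4,r3:Add3,r4:2
cycle 14: - // r0:Mul2,r1:Add1,r2:4,r3:Add3,r4:2

STATUS = TAG Mul2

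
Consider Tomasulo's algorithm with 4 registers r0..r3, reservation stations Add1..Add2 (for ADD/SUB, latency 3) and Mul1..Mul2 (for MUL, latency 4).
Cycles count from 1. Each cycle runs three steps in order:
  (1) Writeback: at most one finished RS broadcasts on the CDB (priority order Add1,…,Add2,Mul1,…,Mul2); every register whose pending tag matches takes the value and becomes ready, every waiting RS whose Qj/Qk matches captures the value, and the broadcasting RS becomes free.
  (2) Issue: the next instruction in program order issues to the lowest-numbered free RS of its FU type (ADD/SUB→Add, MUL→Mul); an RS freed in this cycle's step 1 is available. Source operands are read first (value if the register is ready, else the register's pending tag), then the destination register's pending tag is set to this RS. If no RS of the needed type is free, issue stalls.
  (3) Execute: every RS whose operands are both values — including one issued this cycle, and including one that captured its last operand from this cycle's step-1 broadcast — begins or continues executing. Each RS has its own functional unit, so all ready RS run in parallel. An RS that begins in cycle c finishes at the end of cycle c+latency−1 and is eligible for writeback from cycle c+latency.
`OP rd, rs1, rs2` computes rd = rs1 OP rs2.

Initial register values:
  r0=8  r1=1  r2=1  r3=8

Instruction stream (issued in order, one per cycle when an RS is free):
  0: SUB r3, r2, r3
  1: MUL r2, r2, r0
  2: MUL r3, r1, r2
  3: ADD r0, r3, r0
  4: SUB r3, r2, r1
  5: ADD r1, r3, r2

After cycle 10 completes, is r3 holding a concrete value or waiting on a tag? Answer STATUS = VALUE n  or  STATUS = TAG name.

STATUS = VALUE 7

cycle 1: issue SUB r3<-Add1 // r0:8,r1:1,r2:1,r3:Add1
cycle 2: issue MUL r2<-Mul1 // r0:8,r1:1,r2:Mul1,r3:Add1
cycle 3: issue MUL r3<-Mul2 // r0:8,r1:1,r2:Mul1,r3:Mul2
cycle 4: CDB Add1=-7; issue ADD r0<-Add1 // r0:Add1,r1:1,r2:Mul1,r3:Mul2
cycle 5: issue SUB r3<-Add2 // r0:Add1,r1:1,r2:Mul1,r3:Add2
cycle 6: CDB Mul1=8; stall // r0:Add1,r1:1,r2:8,r3:Add2
cycle 7: stall // r0:Add1,r1:1,r2:8,r3:Add2
cycle 8: stall // r0:Add1,r1:1,r2:8,r3:Add2
cycle 9: CDB Add2=7; issue ADD r1<-Add2 // r0:Add1,r1:Add2,r2:8,r3:7
cycle 10: CDB Mul2=8 // r0:Add1,r1:Add2,r2:8,r3:7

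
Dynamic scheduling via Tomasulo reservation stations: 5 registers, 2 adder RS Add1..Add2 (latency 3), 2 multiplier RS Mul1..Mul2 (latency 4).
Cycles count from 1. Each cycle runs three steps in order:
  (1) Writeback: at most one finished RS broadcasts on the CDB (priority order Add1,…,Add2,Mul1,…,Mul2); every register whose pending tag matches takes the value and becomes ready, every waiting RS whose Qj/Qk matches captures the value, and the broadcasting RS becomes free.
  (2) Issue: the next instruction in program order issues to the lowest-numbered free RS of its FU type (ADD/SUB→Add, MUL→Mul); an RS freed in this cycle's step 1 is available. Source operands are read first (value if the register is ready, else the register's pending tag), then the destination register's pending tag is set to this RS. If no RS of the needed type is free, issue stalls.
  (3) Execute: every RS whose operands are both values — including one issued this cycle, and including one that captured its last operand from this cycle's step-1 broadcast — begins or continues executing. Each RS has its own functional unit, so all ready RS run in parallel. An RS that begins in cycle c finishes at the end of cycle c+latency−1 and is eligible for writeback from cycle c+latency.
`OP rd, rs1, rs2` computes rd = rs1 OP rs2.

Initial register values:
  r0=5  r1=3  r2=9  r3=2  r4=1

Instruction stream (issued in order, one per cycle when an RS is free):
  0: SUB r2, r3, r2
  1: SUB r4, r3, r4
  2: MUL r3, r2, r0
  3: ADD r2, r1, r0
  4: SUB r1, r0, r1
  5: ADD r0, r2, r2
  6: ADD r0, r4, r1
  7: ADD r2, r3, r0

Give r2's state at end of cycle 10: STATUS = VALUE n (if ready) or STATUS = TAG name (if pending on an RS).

STATUS = TAG Add1

cycle 1: issue SUB r2<-Add1 // r0:5,r1:3,r2:Add1,r3:2,r4:1
cycle 2: issue SUB r4<-Add2 // r0:5,r1:3,r2:Add1,r3:2,r4:Add2
cycle 3: issue MUL r3<-Mul1 // r0:5,r1:3,r2:Add1,r3:Mul1,r4:Add2
cycle 4: CDB Add1=-7; issue ADD r2<-Add1 // r0:5,r1:3,r2:Add1,r3:Mul1,r4:Add2
cycle 5: CDB Add2=1; issue SUB r1<-Add2 // r0:5,r1:Add2,r2:Add1,r3:Mul1,r4:1
cycle 6: stall // r0:5,r1:Add2,r2:Add1,r3:Mul1,r4:1
cycle 7: CDB Add1=8; issue ADD r0<-Add1 // r0:Add1,r1:Add2,r2:8,r3:Mul1,r4:1
cycle 8: CDB Add2=2; issue ADD r0<-Add2 // r0:Add2,r1:2,r2:8,r3:Mul1,r4:1
cycle 9: CDB Mul1=-35; stall // r0:Add2,r1:2,r2:8,r3:-35,r4:1
cycle 10: CDB Add1=16; issue ADD r2<-Add1 // r0:Add2,r1:2,r2:Add1,r3:-35,r4:1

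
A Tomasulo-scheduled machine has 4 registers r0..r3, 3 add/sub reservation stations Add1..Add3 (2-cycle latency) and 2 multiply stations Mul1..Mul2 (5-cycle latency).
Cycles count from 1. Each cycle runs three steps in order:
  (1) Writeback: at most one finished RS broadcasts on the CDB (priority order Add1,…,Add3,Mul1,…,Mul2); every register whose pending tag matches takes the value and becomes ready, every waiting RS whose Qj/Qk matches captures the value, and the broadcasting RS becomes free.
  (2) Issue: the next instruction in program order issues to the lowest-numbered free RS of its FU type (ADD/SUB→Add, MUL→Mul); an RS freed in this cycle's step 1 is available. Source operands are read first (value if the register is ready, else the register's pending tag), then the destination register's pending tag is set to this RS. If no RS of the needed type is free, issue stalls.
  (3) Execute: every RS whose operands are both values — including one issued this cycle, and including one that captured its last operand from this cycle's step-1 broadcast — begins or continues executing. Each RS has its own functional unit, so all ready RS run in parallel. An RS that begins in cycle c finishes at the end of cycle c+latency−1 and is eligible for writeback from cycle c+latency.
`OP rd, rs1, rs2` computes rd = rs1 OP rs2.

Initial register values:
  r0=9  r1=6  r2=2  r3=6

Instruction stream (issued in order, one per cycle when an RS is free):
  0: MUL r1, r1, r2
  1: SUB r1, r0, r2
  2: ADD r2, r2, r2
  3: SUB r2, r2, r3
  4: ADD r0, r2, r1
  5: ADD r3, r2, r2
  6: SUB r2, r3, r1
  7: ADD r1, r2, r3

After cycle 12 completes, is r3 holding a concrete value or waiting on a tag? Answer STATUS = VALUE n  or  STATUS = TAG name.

STATUS = VALUE -4

  c1: issue MUL r1<-Mul1  regs: r0:9,r1:Mul1,r2:2,r3:6
  c2: issue SUB r1<-Add1  regs: r0:9,r1:Add1,r2:2,r3:6
  c3: issue ADD r2<-Add2  regs: r0:9,r1:Add1,r2:Add2,r3:6
  c4: CDB Add1=7; issue SUB r2<-Add1  regs: r0:9,r1:7,r2:Add1,r3:6
  c5: CDB Add2=4; issue ADD r0<-Add2  regs: r0:Add2,r1:7,r2:Add1,r3:6
  c6: CDB Mul1=12; issue ADD r3<-Add3  regs: r0:Add2,r1:7,r2:Add1,r3:Add3
  c7: CDB Add1=-2; issue SUB r2<-Add1  regs: r0:Add2,r1:7,r2:Add1,r3:Add3
  c8: stall  regs: r0:Add2,r1:7,r2:Add1,r3:Add3
  c9: CDB Add2=5; issue ADD r1<-Add2  regs: r0:5,r1:Add2,r2:Add1,r3:Add3
  c10: CDB Add3=-4  regs: r0:5,r1:Add2,r2:Add1,r3:-4
  c11: -  regs: r0:5,r1:Add2,r2:Add1,r3:-4
  c12: CDB Add1=-11  regs: r0:5,r1:Add2,r2:-11,r3:-4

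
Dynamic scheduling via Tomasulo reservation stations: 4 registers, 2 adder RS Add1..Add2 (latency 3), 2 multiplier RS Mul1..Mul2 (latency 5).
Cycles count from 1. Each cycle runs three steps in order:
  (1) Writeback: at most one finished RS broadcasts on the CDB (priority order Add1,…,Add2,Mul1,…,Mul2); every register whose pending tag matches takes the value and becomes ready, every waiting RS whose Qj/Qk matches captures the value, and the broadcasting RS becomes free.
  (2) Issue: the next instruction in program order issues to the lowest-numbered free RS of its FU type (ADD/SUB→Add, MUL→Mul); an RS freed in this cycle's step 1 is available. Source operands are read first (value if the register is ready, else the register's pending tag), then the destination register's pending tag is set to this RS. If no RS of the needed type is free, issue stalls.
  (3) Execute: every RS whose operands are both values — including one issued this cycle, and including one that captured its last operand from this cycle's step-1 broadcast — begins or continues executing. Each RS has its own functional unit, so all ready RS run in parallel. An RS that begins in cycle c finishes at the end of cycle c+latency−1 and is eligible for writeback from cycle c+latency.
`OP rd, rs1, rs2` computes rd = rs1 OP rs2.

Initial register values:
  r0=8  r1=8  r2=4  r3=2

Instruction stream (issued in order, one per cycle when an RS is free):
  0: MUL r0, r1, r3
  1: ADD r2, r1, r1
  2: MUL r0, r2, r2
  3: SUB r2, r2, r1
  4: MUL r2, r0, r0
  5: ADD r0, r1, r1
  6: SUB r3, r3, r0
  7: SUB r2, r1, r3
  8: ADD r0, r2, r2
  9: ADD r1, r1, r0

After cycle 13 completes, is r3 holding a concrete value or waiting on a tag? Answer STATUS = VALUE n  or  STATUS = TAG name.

c1: issue MUL r0<-Mul1 | r0:Mul1,r1:8,r2:4,r3:2
c2: issue ADD r2<-Add1 | r0:Mul1,r1:8,r2:Add1,r3:2
c3: issue MUL r0<-Mul2 | r0:Mul2,r1:8,r2:Add1,r3:2
c4: issue SUB r2<-Add2 | r0:Mul2,r1:8,r2:Add2,r3:2
c5: CDB Add1=16; stall | r0:Mul2,r1:8,r2:Add2,r3:2
c6: CDB Mul1=16; issue MUL r2<-Mul1 | r0:Mul2,r1:8,r2:Mul1,r3:2
c7: issue ADD r0<-Add1 | r0:Add1,r1:8,r2:Mul1,r3:2
c8: CDB Add2=8; issue SUB r3<-Add2 | r0:Add1,r1:8,r2:Mul1,r3:Add2
c9: stall | r0:Add1,r1:8,r2:Mul1,r3:Add2
c10: CDB Add1=16; issue SUB r2<-Add1 | r0:16,r1:8,r2:Add1,r3:Add2
c11: CDB Mul2=256; stall | r0:16,r1:8,r2:Add1,r3:Add2
c12: stall | r0:16,r1:8,r2:Add1,r3:Add2
c13: CDB Add2=-14; issue ADD r0<-Add2 | r0:Add2,r1:8,r2:Add1,r3:-14

STATUS = VALUE -14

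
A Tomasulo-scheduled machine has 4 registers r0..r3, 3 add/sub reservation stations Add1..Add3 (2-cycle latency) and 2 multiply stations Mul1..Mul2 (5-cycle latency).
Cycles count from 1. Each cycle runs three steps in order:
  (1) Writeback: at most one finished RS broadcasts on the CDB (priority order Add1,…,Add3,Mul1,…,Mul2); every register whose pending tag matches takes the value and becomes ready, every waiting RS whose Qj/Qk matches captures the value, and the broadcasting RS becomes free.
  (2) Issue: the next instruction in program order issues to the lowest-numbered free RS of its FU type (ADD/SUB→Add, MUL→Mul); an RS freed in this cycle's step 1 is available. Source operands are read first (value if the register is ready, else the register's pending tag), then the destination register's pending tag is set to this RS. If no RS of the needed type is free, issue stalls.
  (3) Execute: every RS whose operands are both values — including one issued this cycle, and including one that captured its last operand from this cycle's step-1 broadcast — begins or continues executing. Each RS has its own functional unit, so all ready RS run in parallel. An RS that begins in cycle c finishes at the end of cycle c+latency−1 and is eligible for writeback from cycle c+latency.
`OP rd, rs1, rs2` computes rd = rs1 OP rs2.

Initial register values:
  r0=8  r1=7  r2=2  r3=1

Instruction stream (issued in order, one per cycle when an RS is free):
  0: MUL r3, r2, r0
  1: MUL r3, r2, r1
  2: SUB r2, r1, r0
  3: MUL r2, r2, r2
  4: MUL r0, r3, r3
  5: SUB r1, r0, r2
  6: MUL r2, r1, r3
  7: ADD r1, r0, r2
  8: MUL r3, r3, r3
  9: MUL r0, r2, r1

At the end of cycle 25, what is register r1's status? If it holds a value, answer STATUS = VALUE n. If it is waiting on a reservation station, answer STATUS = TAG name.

  c1: issue MUL r3<-Mul1  regs: r0:8,r1:7,r2:2,r3:Mul1
  c2: issue MUL r3<-Mul2  regs: r0:8,r1:7,r2:2,r3:Mul2
  c3: issue SUB r2<-Add1  regs: r0:8,r1:7,r2:Add1,r3:Mul2
  c4: stall  regs: r0:8,r1:7,r2:Add1,r3:Mul2
  c5: CDB Add1=-1; stall  regs: r0:8,r1:7,r2:-1,r3:Mul2
  c6: CDB Mul1=16; issue MUL r2<-Mul1  regs: r0:8,r1:7,r2:Mul1,r3:Mul2
  c7: CDB Mul2=14; issue MUL r0<-Mul2  regs: r0:Mul2,r1:7,r2:Mul1,r3:14
  c8: issue SUB r1<-Add1  regs: r0:Mul2,r1:Add1,r2:Mul1,r3:14
  c9: stall  regs: r0:Mul2,r1:Add1,r2:Mul1,r3:14
  c10: stall  regs: r0:Mul2,r1:Add1,r2:Mul1,r3:14
  c11: CDB Mul1=1; issue MUL r2<-Mul1  regs: r0:Mul2,r1:Add1,r2:Mul1,r3:14
  c12: CDB Mul2=196; issue ADD r1<-Add2  regs: r0:196,r1:Add2,r2:Mul1,r3:14
  c13: issue MUL r3<-Mul2  regs: r0:196,r1:Add2,r2:Mul1,r3:Mul2
  c14: CDB Add1=195; stall  regs: r0:196,r1:Add2,r2:Mul1,r3:Mul2
  c15: stall  regs: r0:196,r1:Add2,r2:Mul1,r3:Mul2
  c16: stall  regs: r0:196,r1:Add2,r2:Mul1,r3:Mul2
  c17: stall  regs: r0:196,r1:Add2,r2:Mul1,r3:Mul2
  c18: CDB Mul2=196; issue MUL r0<-Mul2  regs: r0:Mul2,r1:Add2,r2:Mul1,r3:196
  c19: CDB Mul1=2730  regs: r0:Mul2,r1:Add2,r2:2730,r3:196
  c20: -  regs: r0:Mul2,r1:Add2,r2:2730,r3:196
  c21: CDB Add2=2926  regs: r0:Mul2,r1:2926,r2:2730,r3:196
  c22: -  regs: r0:Mul2,r1:2926,r2:2730,r3:196
  c23: -  regs: r0:Mul2,r1:2926,r2:2730,r3:196
  c24: -  regs: r0:Mul2,r1:2926,r2:2730,r3:196
  c25: -  regs: r0:Mul2,r1:2926,r2:2730,r3:196

STATUS = VALUE 2926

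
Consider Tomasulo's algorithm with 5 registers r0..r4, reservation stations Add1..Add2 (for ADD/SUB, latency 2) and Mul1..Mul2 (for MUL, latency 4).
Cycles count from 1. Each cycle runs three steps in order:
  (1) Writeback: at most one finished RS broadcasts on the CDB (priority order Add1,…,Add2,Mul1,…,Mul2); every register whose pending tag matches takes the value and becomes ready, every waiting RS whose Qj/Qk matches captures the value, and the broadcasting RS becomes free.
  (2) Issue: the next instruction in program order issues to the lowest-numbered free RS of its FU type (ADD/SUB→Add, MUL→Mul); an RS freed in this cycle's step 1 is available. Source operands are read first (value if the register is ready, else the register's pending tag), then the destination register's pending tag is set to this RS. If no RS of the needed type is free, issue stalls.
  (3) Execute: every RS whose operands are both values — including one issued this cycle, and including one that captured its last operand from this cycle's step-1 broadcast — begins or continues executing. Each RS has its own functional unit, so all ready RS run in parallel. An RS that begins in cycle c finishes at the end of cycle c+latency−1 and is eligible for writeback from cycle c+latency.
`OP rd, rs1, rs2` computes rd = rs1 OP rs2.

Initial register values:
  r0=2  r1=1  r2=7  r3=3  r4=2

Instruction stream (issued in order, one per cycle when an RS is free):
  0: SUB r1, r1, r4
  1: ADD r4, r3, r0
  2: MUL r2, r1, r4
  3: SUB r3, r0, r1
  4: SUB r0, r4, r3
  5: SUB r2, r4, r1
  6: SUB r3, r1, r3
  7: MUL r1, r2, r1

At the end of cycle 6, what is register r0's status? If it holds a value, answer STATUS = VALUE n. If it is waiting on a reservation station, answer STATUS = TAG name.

STATUS = TAG Add2

cycle 1: issue SUB r1<-Add1 // r0:2,r1:Add1,r2:7,r3:3,r4:2
cycle 2: issue ADD r4<-Add2 // r0:2,r1:Add1,r2:7,r3:3,r4:Add2
cycle 3: CDB Add1=-1; issue MUL r2<-Mul1 // r0:2,r1:-1,r2:Mul1,r3:3,r4:Add2
cycle 4: CDB Add2=5; issue SUB r3<-Add1 // r0:2,r1:-1,r2:Mul1,r3:Add1,r4:5
cycle 5: issue SUB r0<-Add2 // r0:Add2,r1:-1,r2:Mul1,r3:Add1,r4:5
cycle 6: CDB Add1=3; issue SUB r2<-Add1 // r0:Add2,r1:-1,r2:Add1,r3:3,r4:5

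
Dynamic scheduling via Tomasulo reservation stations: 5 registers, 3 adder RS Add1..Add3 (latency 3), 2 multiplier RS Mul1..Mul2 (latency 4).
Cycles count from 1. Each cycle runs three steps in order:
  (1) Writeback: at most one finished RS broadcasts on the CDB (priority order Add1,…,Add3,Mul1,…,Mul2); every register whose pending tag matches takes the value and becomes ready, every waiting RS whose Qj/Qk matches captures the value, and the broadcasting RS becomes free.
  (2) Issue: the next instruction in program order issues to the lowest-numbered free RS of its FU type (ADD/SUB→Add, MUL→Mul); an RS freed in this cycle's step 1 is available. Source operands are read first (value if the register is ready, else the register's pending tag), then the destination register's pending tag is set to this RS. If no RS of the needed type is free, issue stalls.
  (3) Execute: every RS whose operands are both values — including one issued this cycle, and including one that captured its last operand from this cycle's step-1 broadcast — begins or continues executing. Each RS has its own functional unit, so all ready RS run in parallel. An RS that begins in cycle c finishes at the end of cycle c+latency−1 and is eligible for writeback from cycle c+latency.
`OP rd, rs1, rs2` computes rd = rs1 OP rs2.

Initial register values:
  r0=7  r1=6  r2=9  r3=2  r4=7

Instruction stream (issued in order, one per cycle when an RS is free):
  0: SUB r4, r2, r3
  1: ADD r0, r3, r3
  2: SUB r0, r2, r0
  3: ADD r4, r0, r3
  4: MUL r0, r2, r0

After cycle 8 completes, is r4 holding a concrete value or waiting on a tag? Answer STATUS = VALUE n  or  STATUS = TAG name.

  c1: issue SUB r4<-Add1  regs: r0:7,r1:6,r2:9,r3:2,r4:Add1
  c2: issue ADD r0<-Add2  regs: r0:Add2,r1:6,r2:9,r3:2,r4:Add1
  c3: issue SUB r0<-Add3  regs: r0:Add3,r1:6,r2:9,r3:2,r4:Add1
  c4: CDB Add1=7; issue ADD r4<-Add1  regs: r0:Add3,r1:6,r2:9,r3:2,r4:Add1
  c5: CDB Add2=4; issue MUL r0<-Mul1  regs: r0:Mul1,r1:6,r2:9,r3:2,r4:Add1
  c6: -  regs: r0:Mul1,r1:6,r2:9,r3:2,r4:Add1
  c7: -  regs: r0:Mul1,r1:6,r2:9,r3:2,r4:Add1
  c8: CDB Add3=5  regs: r0:Mul1,r1:6,r2:9,r3:2,r4:Add1

STATUS = TAG Add1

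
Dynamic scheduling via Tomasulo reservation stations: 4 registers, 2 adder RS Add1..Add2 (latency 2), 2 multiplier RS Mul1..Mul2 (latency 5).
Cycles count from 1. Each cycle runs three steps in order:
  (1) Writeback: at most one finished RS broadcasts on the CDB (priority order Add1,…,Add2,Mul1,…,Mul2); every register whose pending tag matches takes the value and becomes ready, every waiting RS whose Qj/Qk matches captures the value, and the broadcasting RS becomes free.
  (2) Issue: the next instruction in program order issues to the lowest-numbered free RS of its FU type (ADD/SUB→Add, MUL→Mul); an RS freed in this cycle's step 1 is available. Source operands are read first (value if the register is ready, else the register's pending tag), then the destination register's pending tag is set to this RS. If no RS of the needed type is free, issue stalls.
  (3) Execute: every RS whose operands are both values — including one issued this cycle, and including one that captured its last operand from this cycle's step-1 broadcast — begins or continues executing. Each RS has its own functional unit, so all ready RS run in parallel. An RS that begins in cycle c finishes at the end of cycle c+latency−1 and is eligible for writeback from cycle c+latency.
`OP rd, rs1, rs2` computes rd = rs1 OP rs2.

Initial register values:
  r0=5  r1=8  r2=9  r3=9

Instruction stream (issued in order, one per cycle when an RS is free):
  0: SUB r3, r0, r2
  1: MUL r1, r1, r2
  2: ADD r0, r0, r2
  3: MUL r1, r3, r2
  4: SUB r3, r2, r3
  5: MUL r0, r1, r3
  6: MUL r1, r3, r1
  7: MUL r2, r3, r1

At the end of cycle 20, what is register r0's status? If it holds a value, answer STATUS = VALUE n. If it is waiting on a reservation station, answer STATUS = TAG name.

c1: issue SUB r3<-Add1 | r0:5,r1:8,r2:9,r3:Add1
c2: issue MUL r1<-Mul1 | r0:5,r1:Mul1,r2:9,r3:Add1
c3: CDB Add1=-4; issue ADD r0<-Add1 | r0:Add1,r1:Mul1,r2:9,r3:-4
c4: issue MUL r1<-Mul2 | r0:Add1,r1:Mul2,r2:9,r3:-4
c5: CDB Add1=14; issue SUB r3<-Add1 | r0:14,r1:Mul2,r2:9,r3:Add1
c6: stall | r0:14,r1:Mul2,r2:9,r3:Add1
c7: CDB Add1=13; stall | r0:14,r1:Mul2,r2:9,r3:13
c8: CDB Mul1=72; issue MUL r0<-Mul1 | r0:Mul1,r1:Mul2,r2:9,r3:13
c9: CDB Mul2=-36; issue MUL r1<-Mul2 | r0:Mul1,r1:Mul2,r2:9,r3:13
c10: stall | r0:Mul1,r1:Mul2,r2:9,r3:13
c11: stall | r0:Mul1,r1:Mul2,r2:9,r3:13
c12: stall | r0:Mul1,r1:Mul2,r2:9,r3:13
c13: stall | r0:Mul1,r1:Mul2,r2:9,r3:13
c14: CDB Mul1=-468; issue MUL r2<-Mul1 | r0:-468,r1:Mul2,r2:Mul1,r3:13
c15: CDB Mul2=-468 | r0:-468,r1:-468,r2:Mul1,r3:13
c16: - | r0:-468,r1:-468,r2:Mul1,r3:13
c17: - | r0:-468,r1:-468,r2:Mul1,r3:13
c18: - | r0:-468,r1:-468,r2:Mul1,r3:13
c19: - | r0:-468,r1:-468,r2:Mul1,r3:13
c20: CDB Mul1=-6084 | r0:-468,r1:-468,r2:-6084,r3:13

STATUS = VALUE -468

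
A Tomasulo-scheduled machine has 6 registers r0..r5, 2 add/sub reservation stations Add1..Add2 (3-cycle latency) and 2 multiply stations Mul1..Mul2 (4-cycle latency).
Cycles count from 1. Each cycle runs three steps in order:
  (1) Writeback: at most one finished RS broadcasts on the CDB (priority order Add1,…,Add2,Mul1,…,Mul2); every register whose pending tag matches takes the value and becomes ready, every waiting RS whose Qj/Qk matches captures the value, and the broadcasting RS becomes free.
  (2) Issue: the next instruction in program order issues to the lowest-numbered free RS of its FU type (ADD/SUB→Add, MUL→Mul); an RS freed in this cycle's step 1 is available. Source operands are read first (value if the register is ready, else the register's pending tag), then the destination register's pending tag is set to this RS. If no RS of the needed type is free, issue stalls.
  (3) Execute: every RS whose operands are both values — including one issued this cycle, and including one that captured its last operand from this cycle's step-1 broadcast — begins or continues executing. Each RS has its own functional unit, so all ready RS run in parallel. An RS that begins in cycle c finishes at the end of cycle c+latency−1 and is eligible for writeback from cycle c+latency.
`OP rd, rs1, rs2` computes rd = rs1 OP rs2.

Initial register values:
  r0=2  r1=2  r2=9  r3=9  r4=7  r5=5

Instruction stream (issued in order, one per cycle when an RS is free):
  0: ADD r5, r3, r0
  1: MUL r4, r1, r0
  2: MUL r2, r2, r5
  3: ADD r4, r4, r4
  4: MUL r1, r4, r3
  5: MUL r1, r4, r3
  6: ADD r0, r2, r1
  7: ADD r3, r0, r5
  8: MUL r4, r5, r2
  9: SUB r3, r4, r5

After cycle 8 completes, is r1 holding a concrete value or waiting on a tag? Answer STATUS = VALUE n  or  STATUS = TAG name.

STATUS = TAG Mul2

c1: issue ADD r5<-Add1 | r0:2,r1:2,r2:9,r3:9,r4:7,r5:Add1
c2: issue MUL r4<-Mul1 | r0:2,r1:2,r2:9,r3:9,r4:Mul1,r5:Add1
c3: issue MUL r2<-Mul2 | r0:2,r1:2,r2:Mul2,r3:9,r4:Mul1,r5:Add1
c4: CDB Add1=11; issue ADD r4<-Add1 | r0:2,r1:2,r2:Mul2,r3:9,r4:Add1,r5:11
c5: stall | r0:2,r1:2,r2:Mul2,r3:9,r4:Add1,r5:11
c6: CDB Mul1=4; issue MUL r1<-Mul1 | r0:2,r1:Mul1,r2:Mul2,r3:9,r4:Add1,r5:11
c7: stall | r0:2,r1:Mul1,r2:Mul2,r3:9,r4:Add1,r5:11
c8: CDB Mul2=99; issue MUL r1<-Mul2 | r0:2,r1:Mul2,r2:99,r3:9,r4:Add1,r5:11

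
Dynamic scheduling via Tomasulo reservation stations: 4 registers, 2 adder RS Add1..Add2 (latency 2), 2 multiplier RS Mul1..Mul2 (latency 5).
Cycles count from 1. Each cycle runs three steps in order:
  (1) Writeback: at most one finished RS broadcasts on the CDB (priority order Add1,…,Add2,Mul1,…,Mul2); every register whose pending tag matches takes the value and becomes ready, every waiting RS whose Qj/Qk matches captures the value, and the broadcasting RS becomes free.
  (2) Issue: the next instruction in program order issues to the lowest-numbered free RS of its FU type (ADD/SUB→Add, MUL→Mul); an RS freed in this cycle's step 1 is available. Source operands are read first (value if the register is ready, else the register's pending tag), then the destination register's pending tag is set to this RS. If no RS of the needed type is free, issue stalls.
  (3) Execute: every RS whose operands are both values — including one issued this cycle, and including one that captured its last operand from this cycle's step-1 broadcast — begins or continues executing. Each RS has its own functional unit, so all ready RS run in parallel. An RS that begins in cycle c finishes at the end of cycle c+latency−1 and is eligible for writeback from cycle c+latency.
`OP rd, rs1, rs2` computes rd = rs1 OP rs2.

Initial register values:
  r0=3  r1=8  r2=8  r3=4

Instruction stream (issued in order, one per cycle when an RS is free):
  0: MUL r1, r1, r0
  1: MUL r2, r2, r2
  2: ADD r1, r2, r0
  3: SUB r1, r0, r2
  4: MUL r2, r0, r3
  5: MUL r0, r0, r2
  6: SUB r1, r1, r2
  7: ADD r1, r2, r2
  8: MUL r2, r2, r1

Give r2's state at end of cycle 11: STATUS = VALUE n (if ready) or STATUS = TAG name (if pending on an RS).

STATUS = TAG Mul1

c1: issue MUL r1<-Mul1 | r0:3,r1:Mul1,r2:8,r3:4
c2: issue MUL r2<-Mul2 | r0:3,r1:Mul1,r2:Mul2,r3:4
c3: issue ADD r1<-Add1 | r0:3,r1:Add1,r2:Mul2,r3:4
c4: issue SUB r1<-Add2 | r0:3,r1:Add2,r2:Mul2,r3:4
c5: stall | r0:3,r1:Add2,r2:Mul2,r3:4
c6: CDB Mul1=24; issue MUL r2<-Mul1 | r0:3,r1:Add2,r2:Mul1,r3:4
c7: CDB Mul2=64; issue MUL r0<-Mul2 | r0:Mul2,r1:Add2,r2:Mul1,r3:4
c8: stall | r0:Mul2,r1:Add2,r2:Mul1,r3:4
c9: CDB Add1=67; issue SUB r1<-Add1 | r0:Mul2,r1:Add1,r2:Mul1,r3:4
c10: CDB Add2=-61; issue ADD r1<-Add2 | r0:Mul2,r1:Add2,r2:Mul1,r3:4
c11: CDB Mul1=12; issue MUL r2<-Mul1 | r0:Mul2,r1:Add2,r2:Mul1,r3:4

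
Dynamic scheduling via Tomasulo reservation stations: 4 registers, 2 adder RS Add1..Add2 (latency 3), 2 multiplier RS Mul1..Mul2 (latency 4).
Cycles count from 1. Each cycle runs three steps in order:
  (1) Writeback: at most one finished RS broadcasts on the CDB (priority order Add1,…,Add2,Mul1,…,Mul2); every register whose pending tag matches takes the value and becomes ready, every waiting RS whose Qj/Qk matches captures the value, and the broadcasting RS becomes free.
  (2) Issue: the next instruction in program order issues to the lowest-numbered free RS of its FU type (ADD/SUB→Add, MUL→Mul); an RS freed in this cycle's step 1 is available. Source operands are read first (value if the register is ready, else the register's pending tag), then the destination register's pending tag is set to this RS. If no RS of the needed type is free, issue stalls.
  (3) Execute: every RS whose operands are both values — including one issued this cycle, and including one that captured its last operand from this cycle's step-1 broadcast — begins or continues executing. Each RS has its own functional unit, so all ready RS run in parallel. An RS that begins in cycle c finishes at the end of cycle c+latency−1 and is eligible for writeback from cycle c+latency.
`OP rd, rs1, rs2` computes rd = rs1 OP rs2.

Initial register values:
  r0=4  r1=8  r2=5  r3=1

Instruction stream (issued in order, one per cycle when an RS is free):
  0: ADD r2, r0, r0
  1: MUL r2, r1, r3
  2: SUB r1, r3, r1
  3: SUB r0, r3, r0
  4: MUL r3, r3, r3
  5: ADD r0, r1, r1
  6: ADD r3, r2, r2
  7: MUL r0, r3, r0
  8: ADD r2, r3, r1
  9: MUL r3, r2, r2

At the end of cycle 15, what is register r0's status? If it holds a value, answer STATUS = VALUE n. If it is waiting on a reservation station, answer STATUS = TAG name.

STATUS = VALUE -224

cycle 1: issue ADD r2<-Add1 // r0:4,r1:8,r2:Add1,r3:1
cycle 2: issue MUL r2<-Mul1 // r0:4,r1:8,r2:Mul1,r3:1
cycle 3: issue SUB r1<-Add2 // r0:4,r1:Add2,r2:Mul1,r3:1
cycle 4: CDB Add1=8; issue SUB r0<-Add1 // r0:Add1,r1:Add2,r2:Mul1,r3:1
cycle 5: issue MUL r3<-Mul2 // r0:Add1,r1:Add2,r2:Mul1,r3:Mul2
cycle 6: CDB Add2=-7; issue ADD r0<-Add2 // r0:Add2,r1:-7,r2:Mul1,r3:Mul2
cycle 7: CDB Add1=-3; issue ADD r3<-Add1 // r0:Add2,r1:-7,r2:Mul1,r3:Add1
cycle 8: CDB Mul1=8; issue MUL r0<-Mul1 // r0:Mul1,r1:-7,r2:8,r3:Add1
cycle 9: CDB Add2=-14; issue ADD r2<-Add2 // r0:Mul1,r1:-7,r2:Add2,r3:Add1
cycle 10: CDB Mul2=1; issue MUL r3<-Mul2 // r0:Mul1,r1:-7,r2:Add2,r3:Mul2
cycle 11: CDB Add1=16 // r0:Mul1,r1:-7,r2:Add2,r3:Mul2
cycle 12: - // r0:Mul1,r1:-7,r2:Add2,r3:Mul2
cycle 13: - // r0:Mul1,r1:-7,r2:Add2,r3:Mul2
cycle 14: CDB Add2=9 // r0:Mul1,r1:-7,r2:9,r3:Mul2
cycle 15: CDB Mul1=-224 // r0:-224,r1:-7,r2:9,r3:Mul2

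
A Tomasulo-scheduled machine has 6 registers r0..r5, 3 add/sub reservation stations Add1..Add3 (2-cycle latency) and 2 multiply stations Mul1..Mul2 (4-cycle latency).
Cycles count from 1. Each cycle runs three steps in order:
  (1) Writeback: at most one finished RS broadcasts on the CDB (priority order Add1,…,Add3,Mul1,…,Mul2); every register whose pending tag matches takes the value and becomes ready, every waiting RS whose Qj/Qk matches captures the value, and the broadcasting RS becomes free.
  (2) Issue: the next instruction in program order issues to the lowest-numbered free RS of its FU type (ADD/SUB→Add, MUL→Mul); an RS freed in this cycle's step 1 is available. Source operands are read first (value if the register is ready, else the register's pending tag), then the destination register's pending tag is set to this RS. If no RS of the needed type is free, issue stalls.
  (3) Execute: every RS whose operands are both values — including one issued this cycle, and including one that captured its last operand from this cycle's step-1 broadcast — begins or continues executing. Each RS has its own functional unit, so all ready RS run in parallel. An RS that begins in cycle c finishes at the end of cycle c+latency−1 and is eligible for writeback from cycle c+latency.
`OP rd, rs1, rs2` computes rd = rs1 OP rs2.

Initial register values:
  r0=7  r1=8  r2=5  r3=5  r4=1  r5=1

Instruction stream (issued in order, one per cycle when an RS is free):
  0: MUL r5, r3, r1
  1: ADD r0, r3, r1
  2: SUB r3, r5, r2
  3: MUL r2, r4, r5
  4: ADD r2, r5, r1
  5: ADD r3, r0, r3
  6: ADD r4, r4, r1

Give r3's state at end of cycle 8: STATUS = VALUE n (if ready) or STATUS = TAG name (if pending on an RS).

STATUS = TAG Add3

cycle 1: issue MUL r5<-Mul1 // r0:7,r1:8,r2:5,r3:5,r4:1,r5:Mul1
cycle 2: issue ADD r0<-Add1 // r0:Add1,r1:8,r2:5,r3:5,r4:1,r5:Mul1
cycle 3: issue SUB r3<-Add2 // r0:Add1,r1:8,r2:5,r3:Add2,r4:1,r5:Mul1
cycle 4: CDB Add1=13; issue MUL r2<-Mul2 // r0:13,r1:8,r2:Mul2,r3:Add2,r4:1,r5:Mul1
cycle 5: CDB Mul1=40; issue ADD r2<-Add1 // r0:13,r1:8,r2:Add1,r3:Add2,r4:1,r5:40
cycle 6: issue ADD r3<-Add3 // r0:13,r1:8,r2:Add1,r3:Add3,r4:1,r5:40
cycle 7: CDB Add1=48; issue ADD r4<-Add1 // r0:13,r1:8,r2:48,r3:Add3,r4:Add1,r5:40
cycle 8: CDB Add2=35 // r0:13,r1:8,r2:48,r3:Add3,r4:Add1,r5:40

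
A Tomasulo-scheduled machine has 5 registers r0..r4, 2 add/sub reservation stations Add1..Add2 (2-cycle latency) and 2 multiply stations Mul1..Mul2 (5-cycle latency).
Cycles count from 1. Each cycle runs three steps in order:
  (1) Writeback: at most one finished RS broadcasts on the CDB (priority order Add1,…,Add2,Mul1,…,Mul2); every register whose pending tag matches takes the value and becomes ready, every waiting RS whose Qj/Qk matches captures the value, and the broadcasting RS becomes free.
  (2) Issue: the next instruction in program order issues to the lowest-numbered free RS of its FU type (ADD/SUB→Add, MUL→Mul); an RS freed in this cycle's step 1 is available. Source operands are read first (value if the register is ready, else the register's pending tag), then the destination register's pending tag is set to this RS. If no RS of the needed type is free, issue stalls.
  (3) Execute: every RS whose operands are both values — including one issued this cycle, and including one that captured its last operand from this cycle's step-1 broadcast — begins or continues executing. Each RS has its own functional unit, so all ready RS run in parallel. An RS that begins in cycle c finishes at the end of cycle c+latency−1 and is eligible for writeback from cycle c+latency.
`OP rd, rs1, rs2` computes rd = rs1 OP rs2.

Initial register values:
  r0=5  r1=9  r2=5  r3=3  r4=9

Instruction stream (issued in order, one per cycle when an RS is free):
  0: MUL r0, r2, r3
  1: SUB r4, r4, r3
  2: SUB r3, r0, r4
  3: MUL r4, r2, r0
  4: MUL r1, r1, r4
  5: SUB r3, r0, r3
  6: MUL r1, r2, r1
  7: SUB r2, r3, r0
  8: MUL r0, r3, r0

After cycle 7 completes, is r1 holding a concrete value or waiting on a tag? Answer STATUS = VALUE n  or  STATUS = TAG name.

  c1: issue MUL r0<-Mul1  regs: r0:Mul1,r1:9,r2:5,r3:3,r4:9
  c2: issue SUB r4<-Add1  regs: r0:Mul1,r1:9,r2:5,r3:3,r4:Add1
  c3: issue SUB r3<-Add2  regs: r0:Mul1,r1:9,r2:5,r3:Add2,r4:Add1
  c4: CDB Add1=6; issue MUL r4<-Mul2  regs: r0:Mul1,r1:9,r2:5,r3:Add2,r4:Mul2
  c5: stall  regs: r0:Mul1,r1:9,r2:5,r3:Add2,r4:Mul2
  c6: CDB Mul1=15; issue MUL r1<-Mul1  regs: r0:15,r1:Mul1,r2:5,r3:Add2,r4:Mul2
  c7: issue SUB r3<-Add1  regs: r0:15,r1:Mul1,r2:5,r3:Add1,r4:Mul2

STATUS = TAG Mul1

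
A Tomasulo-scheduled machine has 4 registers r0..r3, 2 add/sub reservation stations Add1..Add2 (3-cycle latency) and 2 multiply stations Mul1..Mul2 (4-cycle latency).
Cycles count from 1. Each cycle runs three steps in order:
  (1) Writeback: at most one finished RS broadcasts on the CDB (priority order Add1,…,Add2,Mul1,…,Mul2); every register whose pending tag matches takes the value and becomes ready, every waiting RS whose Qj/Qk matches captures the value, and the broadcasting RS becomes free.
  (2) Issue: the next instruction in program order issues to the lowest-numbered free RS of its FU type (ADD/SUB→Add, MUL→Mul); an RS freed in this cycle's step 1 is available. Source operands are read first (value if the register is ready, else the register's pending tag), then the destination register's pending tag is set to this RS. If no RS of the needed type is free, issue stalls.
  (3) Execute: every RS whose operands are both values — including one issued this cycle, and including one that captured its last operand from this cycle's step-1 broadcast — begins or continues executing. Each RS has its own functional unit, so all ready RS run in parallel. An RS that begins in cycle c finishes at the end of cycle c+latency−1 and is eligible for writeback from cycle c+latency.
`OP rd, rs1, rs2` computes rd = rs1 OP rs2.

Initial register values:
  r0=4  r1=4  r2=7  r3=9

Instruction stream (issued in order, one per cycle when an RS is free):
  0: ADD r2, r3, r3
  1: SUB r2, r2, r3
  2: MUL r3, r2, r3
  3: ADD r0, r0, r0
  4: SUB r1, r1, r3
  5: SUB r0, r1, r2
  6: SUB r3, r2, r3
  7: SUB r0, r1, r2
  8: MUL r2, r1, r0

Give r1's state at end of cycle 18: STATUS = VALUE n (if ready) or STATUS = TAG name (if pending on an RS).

  c1: issue ADD r2<-Add1  regs: r0:4,r1:4,r2:Add1,r3:9
  c2: issue SUB r2<-Add2  regs: r0:4,r1:4,r2:Add2,r3:9
  c3: issue MUL r3<-Mul1  regs: r0:4,r1:4,r2:Add2,r3:Mul1
  c4: CDB Add1=18; issue ADD r0<-Add1  regs: r0:Add1,r1:4,r2:Add2,r3:Mul1
  c5: stall  regs: r0:Add1,r1:4,r2:Add2,r3:Mul1
  c6: stall  regs: r0:Add1,r1:4,r2:Add2,r3:Mul1
  c7: CDB Add1=8; issue SUB r1<-Add1  regs: r0:8,r1:Add1,r2:Add2,r3:Mul1
  c8: CDB Add2=9; issue SUB r0<-Add2  regs: r0:Add2,r1:Add1,r2:9,r3:Mul1
  c9: stall  regs: r0:Add2,r1:Add1,r2:9,r3:Mul1
  c10: stall  regs: r0:Add2,r1:Add1,r2:9,r3:Mul1
  c11: stall  regs: r0:Add2,r1:Add1,r2:9,r3:Mul1
  c12: CDB Mul1=81; stall  regs: r0:Add2,r1:Add1,r2:9,r3:81
  c13: stall  regs: r0:Add2,r1:Add1,r2:9,r3:81
  c14: stall  regs: r0:Add2,r1:Add1,r2:9,r3:81
  c15: CDB Add1=-77; issue SUB r3<-Add1  regs: r0:Add2,r1:-77,r2:9,r3:Add1
  c16: stall  regs: r0:Add2,r1:-77,r2:9,r3:Add1
  c17: stall  regs: r0:Add2,r1:-77,r2:9,r3:Add1
  c18: CDB Add1=-72; issue SUB r0<-Add1  regs: r0:Add1,r1:-77,r2:9,r3:-72

STATUS = VALUE -77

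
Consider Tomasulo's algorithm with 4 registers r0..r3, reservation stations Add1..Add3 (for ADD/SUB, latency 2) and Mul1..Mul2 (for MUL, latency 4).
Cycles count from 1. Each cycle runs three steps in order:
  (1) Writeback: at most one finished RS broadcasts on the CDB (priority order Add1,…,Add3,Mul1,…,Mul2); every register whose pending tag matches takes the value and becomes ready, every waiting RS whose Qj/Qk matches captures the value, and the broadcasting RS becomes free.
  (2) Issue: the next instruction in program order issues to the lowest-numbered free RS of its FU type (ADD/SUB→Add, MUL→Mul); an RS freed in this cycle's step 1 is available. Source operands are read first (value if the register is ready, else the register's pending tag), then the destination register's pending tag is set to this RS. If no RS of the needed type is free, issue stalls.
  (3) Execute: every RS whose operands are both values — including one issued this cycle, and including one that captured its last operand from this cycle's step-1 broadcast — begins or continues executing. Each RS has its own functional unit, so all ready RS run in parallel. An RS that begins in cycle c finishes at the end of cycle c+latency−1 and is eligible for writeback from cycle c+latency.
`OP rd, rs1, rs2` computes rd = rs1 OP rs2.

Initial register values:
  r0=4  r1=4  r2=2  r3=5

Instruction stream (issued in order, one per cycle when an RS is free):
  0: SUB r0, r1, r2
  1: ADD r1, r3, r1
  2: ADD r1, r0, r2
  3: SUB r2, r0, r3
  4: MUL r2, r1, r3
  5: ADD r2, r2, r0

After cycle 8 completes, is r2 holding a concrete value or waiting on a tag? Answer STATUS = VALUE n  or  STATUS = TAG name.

c1: issue SUB r0<-Add1 | r0:Add1,r1:4,r2:2,r3:5
c2: issue ADD r1<-Add2 | r0:Add1,r1:Add2,r2:2,r3:5
c3: CDB Add1=2; issue ADD r1<-Add1 | r0:2,r1:Add1,r2:2,r3:5
c4: CDB Add2=9; issue SUB r2<-Add2 | r0:2,r1:Add1,r2:Add2,r3:5
c5: CDB Add1=4; issue MUL r2<-Mul1 | r0:2,r1:4,r2:Mul1,r3:5
c6: CDB Add2=-3; issue ADD r2<-Add1 | r0:2,r1:4,r2:Add1,r3:5
c7: - | r0:2,r1:4,r2:Add1,r3:5
c8: - | r0:2,r1:4,r2:Add1,r3:5

STATUS = TAG Add1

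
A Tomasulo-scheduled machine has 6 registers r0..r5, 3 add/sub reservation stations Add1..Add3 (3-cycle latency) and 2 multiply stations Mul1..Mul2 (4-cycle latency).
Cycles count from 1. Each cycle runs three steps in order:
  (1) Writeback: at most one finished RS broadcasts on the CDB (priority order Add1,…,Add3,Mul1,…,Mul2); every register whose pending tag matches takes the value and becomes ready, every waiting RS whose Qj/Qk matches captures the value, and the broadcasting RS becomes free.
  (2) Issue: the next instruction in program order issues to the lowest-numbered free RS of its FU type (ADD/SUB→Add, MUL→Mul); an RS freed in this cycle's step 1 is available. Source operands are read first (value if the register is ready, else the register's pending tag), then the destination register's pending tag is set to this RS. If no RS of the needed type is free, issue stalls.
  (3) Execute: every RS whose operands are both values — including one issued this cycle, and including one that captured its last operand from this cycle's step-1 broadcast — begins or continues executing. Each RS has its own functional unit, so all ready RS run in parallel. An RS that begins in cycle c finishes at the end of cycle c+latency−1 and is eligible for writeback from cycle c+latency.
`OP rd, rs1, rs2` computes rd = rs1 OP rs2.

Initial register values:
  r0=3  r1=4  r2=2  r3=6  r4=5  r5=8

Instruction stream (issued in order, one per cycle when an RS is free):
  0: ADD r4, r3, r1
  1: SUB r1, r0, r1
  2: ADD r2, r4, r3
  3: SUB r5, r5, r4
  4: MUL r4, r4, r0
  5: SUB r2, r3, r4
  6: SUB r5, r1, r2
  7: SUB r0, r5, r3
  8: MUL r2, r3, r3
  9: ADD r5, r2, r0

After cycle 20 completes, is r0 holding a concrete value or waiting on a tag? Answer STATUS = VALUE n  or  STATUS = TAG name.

  c1: issue ADD r4<-Add1  regs: r0:3,r1:4,r2:2,r3:6,r4:Add1,r5:8
  c2: issue SUB r1<-Add2  regs: r0:3,r1:Add2,r2:2,r3:6,r4:Add1,r5:8
  c3: issue ADD r2<-Add3  regs: r0:3,r1:Add2,r2:Add3,r3:6,r4:Add1,r5:8
  c4: CDB Add1=10; issue SUB r5<-Add1  regs: r0:3,r1:Add2,r2:Add3,r3:6,r4:10,r5:Add1
  c5: CDB Add2=-1; issue MUL r4<-Mul1  regs: r0:3,r1:-1,r2:Add3,r3:6,r4:Mul1,r5:Add1
  c6: issue SUB r2<-Add2  regs: r0:3,r1:-1,r2:Add2,r3:6,r4:Mul1,r5:Add1
  c7: CDB Add1=-2; issue SUB r5<-Add1  regs: r0:3,r1:-1,r2:Add2,r3:6,r4:Mul1,r5:Add1
  c8: CDB Add3=16; issue SUB r0<-Add3  regs: r0:Add3,r1:-1,r2:Add2,r3:6,r4:Mul1,r5:Add1
  c9: CDB Mul1=30; issue MUL r2<-Mul1  regs: r0:Add3,r1:-1,r2:Mul1,r3:6,r4:30,r5:Add1
  c10: stall  regs: r0:Add3,r1:-1,r2:Mul1,r3:6,r4:30,r5:Add1
  c11: stall  regs: r0:Add3,r1:-1,r2:Mul1,r3:6,r4:30,r5:Add1
  c12: CDB Add2=-24; issue ADD r5<-Add2  regs: r0:Add3,r1:-1,r2:Mul1,r3:6,r4:30,r5:Add2
  c13: CDB Mul1=36  regs: r0:Add3,r1:-1,r2:36,r3:6,r4:30,r5:Add2
  c14: -  regs: r0:Add3,r1:-1,r2:36,r3:6,r4:30,r5:Add2
  c15: CDB Add1=23  regs: r0:Add3,r1:-1,r2:36,r3:6,r4:30,r5:Add2
  c16: -  regs: r0:Add3,r1:-1,r2:36,r3:6,r4:30,r5:Add2
  c17: -  regs: r0:Add3,r1:-1,r2:36,r3:6,r4:30,r5:Add2
  c18: CDB Add3=17  regs: r0:17,r1:-1,r2:36,r3:6,r4:30,r5:Add2
  c19: -  regs: r0:17,r1:-1,r2:36,r3:6,r4:30,r5:Add2
  c20: -  regs: r0:17,r1:-1,r2:36,r3:6,r4:30,r5:Add2

STATUS = VALUE 17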